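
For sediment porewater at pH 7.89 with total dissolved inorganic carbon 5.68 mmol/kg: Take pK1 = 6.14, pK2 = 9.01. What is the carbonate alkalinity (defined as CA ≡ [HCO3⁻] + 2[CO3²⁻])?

CA = 5.98 mmol/kg

CA = [HCO3⁻] + 2[CO3²⁻] = (α₁ + 2α₂)·DIC
At pH 7.89: [H⁺]/K1 = 10^-1.75 = 0.017783, K2/[H⁺] = 10^-1.12 = 0.075858
α₁ = 1/(1 + 0.017783 + 0.075858) = 1/1.0936 = 0.9144; α₂ = α₁·K2/[H⁺] = 0.06936
α₁ + 2α₂ = 1.0531
CA = 1.0531 × 5.68 = 5.98 mmol/kg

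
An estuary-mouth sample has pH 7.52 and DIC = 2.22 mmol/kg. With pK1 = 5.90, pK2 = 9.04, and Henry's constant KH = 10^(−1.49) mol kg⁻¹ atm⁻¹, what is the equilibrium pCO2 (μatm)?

pCO2 = 1560 μatm

α₀ = 1 / (1 + K1/[H⁺] + K1K2/[H⁺]²) = 1 / (1 + 10^+1.62 + 10^+0.10)
   = 1 / (1 + 41.687 + 1.2589) = 1/43.946 = 0.02276
[CO2*] = α₀ × DIC = 0.02276 × 2.22 = 0.05052 mmol/kg
pCO2 = [CO2*]/KH = 5.052×10^-5 / 3.236×10^-2 = 1560 μatm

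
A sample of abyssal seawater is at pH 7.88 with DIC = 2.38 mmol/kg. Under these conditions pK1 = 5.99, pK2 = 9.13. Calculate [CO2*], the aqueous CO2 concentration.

α₀ = 1 / (1 + K1/[H⁺] + K1K2/[H⁺]²) = 1 / (1 + 10^+1.89 + 10^+0.64)
   = 1 / (1 + 77.625 + 4.3652) = 1/82.990 = 0.01205
[CO2*] = α₀ × DIC = 0.01205 × 2.38 = 0.0287 mmol/kg

[CO2*] = 0.0287 mmol/kg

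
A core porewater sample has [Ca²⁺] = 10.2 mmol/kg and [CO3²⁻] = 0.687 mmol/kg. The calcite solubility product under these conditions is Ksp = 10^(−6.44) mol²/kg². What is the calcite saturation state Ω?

Ksp = 10^(−6.44) = 3.631×10^-7
Ω = [Ca²⁺][CO3²⁻]/Ksp = (10.2×10^-3)(0.687×10^-3) / 3.631×10^-7 = 19.3

Ω = 19.3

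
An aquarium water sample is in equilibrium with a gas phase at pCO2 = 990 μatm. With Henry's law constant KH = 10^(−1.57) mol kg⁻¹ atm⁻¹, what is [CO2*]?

[CO2*] = 26.6 μmol/kg

KH = 10^(−1.57) = 2.692×10^-2 mol kg⁻¹ atm⁻¹
[CO2*] = KH · pCO2 = 2.692×10^-2 × 990×10^-6 atm = 2.66×10^-5 mol/kg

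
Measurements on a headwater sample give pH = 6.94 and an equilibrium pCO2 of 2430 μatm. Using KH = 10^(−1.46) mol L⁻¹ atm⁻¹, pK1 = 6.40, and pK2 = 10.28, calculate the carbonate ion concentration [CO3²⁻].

[CO2*] = KH · pCO2 = 10^(−1.46) × 2430×10^-6 = 8.426×10^-5 mol/L
α₀ = 1/(1 + K1/[H⁺] + K1K2/[H⁺]²) = 1/(1 + 10^+0.54 + 10^-2.80) = 0.2238
DIC = [CO2*]/α₀ = 8.426×10^-5 / 0.2238 = 0.3765 mmol/L
[CO3²⁻] = α₂·DIC; α₂ = 0.0003546, so [CO3²⁻] = 0.0003546 × 0.3765 = 0.000134 mmol/L = 0.134 μmol/L

[CO3²⁻] = 0.134 μmol/L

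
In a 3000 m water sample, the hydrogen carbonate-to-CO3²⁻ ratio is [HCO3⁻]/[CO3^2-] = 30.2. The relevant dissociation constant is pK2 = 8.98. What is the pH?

pH = 7.50

From K2 = [H⁺][CO3^2-]/[HCO3⁻]:  pH = pK2 − log₁₀([HCO3⁻]/[CO3^2-])
log₁₀(30.2) = +1.480
pH = 8.98 − (+1.480) = 7.50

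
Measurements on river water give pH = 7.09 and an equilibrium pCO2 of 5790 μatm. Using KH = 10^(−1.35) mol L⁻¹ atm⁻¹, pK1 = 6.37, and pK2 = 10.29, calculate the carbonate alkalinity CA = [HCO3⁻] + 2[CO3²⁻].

CA = 1.36 mmol/L

[CO2*] = KH · pCO2 = 10^(−1.35) × 5790×10^-6 = 2.586×10^-4 mol/L
α₀ = 1/(1 + K1/[H⁺] + K1K2/[H⁺]²) = 1/(1 + 10^+0.72 + 10^-2.48) = 0.1600
DIC = [CO2*]/α₀ = 2.586×10^-4 / 0.1600 = 1.617 mmol/L
CA = (α₁ + 2α₂)·DIC = (0.8395 + 2×0.0005297) × 1.617 = 1.36 mmol/L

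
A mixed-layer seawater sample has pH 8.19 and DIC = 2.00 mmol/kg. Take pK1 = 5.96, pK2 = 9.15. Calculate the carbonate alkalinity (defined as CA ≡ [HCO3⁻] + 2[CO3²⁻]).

CA = [HCO3⁻] + 2[CO3²⁻] = (α₁ + 2α₂)·DIC
At pH 8.19: [H⁺]/K1 = 10^-2.23 = 0.0058884, K2/[H⁺] = 10^-0.96 = 0.10965
α₁ = 1/(1 + 0.0058884 + 0.10965) = 1/1.1155 = 0.8964; α₂ = α₁·K2/[H⁺] = 0.09829
α₁ + 2α₂ = 1.0930
CA = 1.0930 × 2.00 = 2.19 mmol/kg

CA = 2.19 mmol/kg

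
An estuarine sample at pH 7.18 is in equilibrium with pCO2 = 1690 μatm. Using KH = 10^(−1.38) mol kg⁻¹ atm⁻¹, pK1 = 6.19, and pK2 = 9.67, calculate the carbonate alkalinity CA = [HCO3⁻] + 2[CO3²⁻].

CA = 0.693 mmol/kg

[CO2*] = KH · pCO2 = 10^(−1.38) × 1690×10^-6 = 7.045×10^-5 mol/kg
α₀ = 1/(1 + K1/[H⁺] + K1K2/[H⁺]²) = 1/(1 + 10^+0.99 + 10^-1.50) = 0.09256
DIC = [CO2*]/α₀ = 7.045×10^-5 / 0.09256 = 0.7612 mmol/kg
CA = (α₁ + 2α₂)·DIC = (0.9045 + 2×0.002927) × 0.7612 = 0.693 mmol/kg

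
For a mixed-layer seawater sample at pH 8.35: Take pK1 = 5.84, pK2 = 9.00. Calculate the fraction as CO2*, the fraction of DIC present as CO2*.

α₀ = 1 / (1 + K1/[H⁺] + K1K2/[H⁺]²) = 1 / (1 + 10^+2.51 + 10^+1.86)
   = 1 / (1 + 323.59 + 72.444) = 1/397.04 = 0.002519

α₀ = 0.00252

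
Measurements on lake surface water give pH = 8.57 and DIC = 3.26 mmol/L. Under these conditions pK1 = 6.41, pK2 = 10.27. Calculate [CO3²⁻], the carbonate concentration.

[CO3²⁻] = 0.0633 mmol/L

α₂ = 1 / (1 + [H⁺]/K2 + [H⁺]²/(K1K2)) = 1 / (1 + 10^+1.70 + 10^-0.46)
   = 1 / (1 + 50.119 + 0.34674) = 1/51.465 = 0.01943
[CO3²⁻] = α₂ × DIC = 0.01943 × 3.26 = 0.0633 mmol/L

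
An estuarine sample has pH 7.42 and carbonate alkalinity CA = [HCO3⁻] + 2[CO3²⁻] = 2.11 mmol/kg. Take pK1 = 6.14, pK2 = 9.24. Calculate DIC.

DIC = 2.19 mmol/kg

CA = [HCO3⁻] + 2[CO3²⁻] = (α₁ + 2α₂)·DIC
At pH 7.42: [H⁺]/K1 = 10^-1.28 = 0.052481, K2/[H⁺] = 10^-1.82 = 0.015136
α₁ = 1/(1 + 0.052481 + 0.015136) = 1/1.0676 = 0.9367; α₂ = α₁·K2/[H⁺] = 0.01418
α₁ + 2α₂ = 0.9650
DIC = CA / (α₁ + 2α₂) = 2.11 / 0.9650 = 2.19 mmol/kg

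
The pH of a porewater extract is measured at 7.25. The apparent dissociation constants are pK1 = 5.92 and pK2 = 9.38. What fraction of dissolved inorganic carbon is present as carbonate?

α₂ = 0.00703

α₂ = 1 / (1 + [H⁺]/K2 + [H⁺]²/(K1K2)) = 1 / (1 + 10^+2.13 + 10^+0.80)
   = 1 / (1 + 134.90 + 6.3096) = 1/142.21 = 0.007032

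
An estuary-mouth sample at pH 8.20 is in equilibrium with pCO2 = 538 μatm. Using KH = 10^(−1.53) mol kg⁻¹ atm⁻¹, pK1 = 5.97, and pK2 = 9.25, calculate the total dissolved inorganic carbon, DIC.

[CO2*] = KH · pCO2 = 10^(−1.53) × 538×10^-6 = 1.588×10^-5 mol/kg
α₀ = 1/(1 + K1/[H⁺] + K1K2/[H⁺]²) = 1/(1 + 10^+2.23 + 10^+1.18) = 0.005378
DIC = [CO2*]/α₀ = 1.588×10^-5 / 0.005378 = 2.95 mmol/kg

DIC = 2.95 mmol/kg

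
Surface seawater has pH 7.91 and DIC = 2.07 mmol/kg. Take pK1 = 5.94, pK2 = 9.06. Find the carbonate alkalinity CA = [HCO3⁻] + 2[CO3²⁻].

CA = [HCO3⁻] + 2[CO3²⁻] = (α₁ + 2α₂)·DIC
At pH 7.91: [H⁺]/K1 = 10^-1.97 = 0.010715, K2/[H⁺] = 10^-1.15 = 0.070795
α₁ = 1/(1 + 0.010715 + 0.070795) = 1/1.0815 = 0.9246; α₂ = α₁·K2/[H⁺] = 0.06546
α₁ + 2α₂ = 1.0556
CA = 1.0556 × 2.07 = 2.18 mmol/kg

CA = 2.18 mmol/kg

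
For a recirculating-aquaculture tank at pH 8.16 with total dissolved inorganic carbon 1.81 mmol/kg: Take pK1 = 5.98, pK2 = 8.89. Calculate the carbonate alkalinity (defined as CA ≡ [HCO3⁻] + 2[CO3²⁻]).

CA = 2.08 mmol/kg

CA = [HCO3⁻] + 2[CO3²⁻] = (α₁ + 2α₂)·DIC
At pH 8.16: [H⁺]/K1 = 10^-2.18 = 0.0066069, K2/[H⁺] = 10^-0.73 = 0.18621
α₁ = 1/(1 + 0.0066069 + 0.18621) = 1/1.1928 = 0.8384; α₂ = α₁·K2/[H⁺] = 0.1561
α₁ + 2α₂ = 1.1506
CA = 1.1506 × 1.81 = 2.08 mmol/kg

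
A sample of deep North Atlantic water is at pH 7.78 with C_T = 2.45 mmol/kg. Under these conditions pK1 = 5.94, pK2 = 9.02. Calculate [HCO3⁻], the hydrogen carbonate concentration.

α₁ = 1 / (1 + [H⁺]/K1 + K2/[H⁺]) = 1 / (1 + 10^-1.84 + 10^-1.24)
   = 1 / (1 + 0.014454 + 0.057544) = 1/1.0720 = 0.9328
[HCO3⁻] = α₁ × DIC = 0.9328 × 2.45 = 2.29 mmol/kg

[HCO3⁻] = 2.29 mmol/kg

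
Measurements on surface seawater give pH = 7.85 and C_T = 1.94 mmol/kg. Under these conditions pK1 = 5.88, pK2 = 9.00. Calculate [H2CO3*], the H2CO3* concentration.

[CO2*] = 19.2 μmol/kg

α₀ = 1 / (1 + K1/[H⁺] + K1K2/[H⁺]²) = 1 / (1 + 10^+1.97 + 10^+0.82)
   = 1 / (1 + 93.325 + 6.6069) = 1/100.93 = 0.009908
[CO2*] = α₀ × DIC = 0.009908 × 1.94 = 0.0192 mmol/kg = 19.2 μmol/kg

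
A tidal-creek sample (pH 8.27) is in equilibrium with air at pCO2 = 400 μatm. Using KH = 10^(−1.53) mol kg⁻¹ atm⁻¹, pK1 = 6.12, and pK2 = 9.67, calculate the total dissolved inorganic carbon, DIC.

[CO2*] = KH · pCO2 = 10^(−1.53) × 400×10^-6 = 1.180×10^-5 mol/kg
α₀ = 1/(1 + K1/[H⁺] + K1K2/[H⁺]²) = 1/(1 + 10^+2.15 + 10^+0.75) = 0.006762
DIC = [CO2*]/α₀ = 1.180×10^-5 / 0.006762 = 1.75 mmol/kg

DIC = 1.75 mmol/kg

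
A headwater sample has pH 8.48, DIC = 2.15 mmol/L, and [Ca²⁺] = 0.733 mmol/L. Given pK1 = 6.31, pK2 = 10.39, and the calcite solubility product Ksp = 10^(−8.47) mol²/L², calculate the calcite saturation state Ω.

α₂ = 1 / (1 + [H⁺]/K2 + [H⁺]²/(K1K2)) = 1 / (1 + 10^+1.91 + 10^-0.26)
   = 1 / (1 + 81.283 + 0.54954) = 1/82.833 = 0.01207
[CO3²⁻] = α₂ × DIC = 0.01207 × 2.15 = 0.02596 mmol/L
Ksp = 10^(−8.47) = 3.388×10^-9
Ω = [Ca²⁺][CO3²⁻]/Ksp = (0.733×10^-3)(2.596×10^-5) / 3.388×10^-9 = 5.61

Ω = 5.61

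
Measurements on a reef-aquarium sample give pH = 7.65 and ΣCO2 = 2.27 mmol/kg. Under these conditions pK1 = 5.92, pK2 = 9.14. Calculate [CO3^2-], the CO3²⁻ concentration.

[CO3²⁻] = 0.0699 mmol/kg

α₂ = 1 / (1 + [H⁺]/K2 + [H⁺]²/(K1K2)) = 1 / (1 + 10^+1.49 + 10^-0.24)
   = 1 / (1 + 30.903 + 0.57544) = 1/32.478 = 0.03079
[CO3²⁻] = α₂ × DIC = 0.03079 × 2.27 = 0.0699 mmol/kg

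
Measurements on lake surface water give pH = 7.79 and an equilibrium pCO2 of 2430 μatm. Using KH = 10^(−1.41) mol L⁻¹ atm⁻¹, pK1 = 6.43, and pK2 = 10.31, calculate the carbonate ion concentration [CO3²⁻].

[CO2*] = KH · pCO2 = 10^(−1.41) × 2430×10^-6 = 9.454×10^-5 mol/L
α₀ = 1/(1 + K1/[H⁺] + K1K2/[H⁺]²) = 1/(1 + 10^+1.36 + 10^-1.16) = 0.04171
DIC = [CO2*]/α₀ = 9.454×10^-5 / 0.04171 = 2.267 mmol/L
[CO3²⁻] = α₂·DIC; α₂ = 0.002885, so [CO3²⁻] = 0.002885 × 2.267 = 0.00654 mmol/L = 6.54 μmol/L

[CO3²⁻] = 6.54 μmol/L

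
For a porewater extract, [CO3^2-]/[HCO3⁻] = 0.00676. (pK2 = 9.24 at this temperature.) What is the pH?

From K2 = [H⁺][CO3^2-]/[HCO3⁻]:  pH = pK2 + log₁₀([CO3^2-]/[HCO3⁻])
log₁₀(0.00676) = -2.170
pH = 9.24 + (-2.170) = 7.07

pH = 7.07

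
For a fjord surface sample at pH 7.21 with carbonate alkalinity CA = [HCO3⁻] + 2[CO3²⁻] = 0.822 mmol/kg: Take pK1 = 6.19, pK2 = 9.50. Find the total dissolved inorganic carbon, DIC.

DIC = 0.896 mmol/kg

CA = [HCO3⁻] + 2[CO3²⁻] = (α₁ + 2α₂)·DIC
At pH 7.21: [H⁺]/K1 = 10^-1.02 = 0.095499, K2/[H⁺] = 10^-2.29 = 0.0051286
α₁ = 1/(1 + 0.095499 + 0.0051286) = 1/1.1006 = 0.9086; α₂ = α₁·K2/[H⁺] = 0.004660
α₁ + 2α₂ = 0.9179
DIC = CA / (α₁ + 2α₂) = 0.822 / 0.9179 = 0.896 mmol/kg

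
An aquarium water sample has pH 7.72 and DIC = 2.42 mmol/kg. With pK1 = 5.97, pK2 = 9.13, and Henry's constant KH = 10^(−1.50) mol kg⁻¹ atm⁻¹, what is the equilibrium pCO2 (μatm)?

α₀ = 1 / (1 + K1/[H⁺] + K1K2/[H⁺]²) = 1 / (1 + 10^+1.75 + 10^+0.34)
   = 1 / (1 + 56.234 + 2.1878) = 1/59.422 = 0.01683
[CO2*] = α₀ × DIC = 0.01683 × 2.42 = 0.04073 mmol/kg
pCO2 = [CO2*]/KH = 4.073×10^-5 / 3.162×10^-2 = 1290 μatm

pCO2 = 1290 μatm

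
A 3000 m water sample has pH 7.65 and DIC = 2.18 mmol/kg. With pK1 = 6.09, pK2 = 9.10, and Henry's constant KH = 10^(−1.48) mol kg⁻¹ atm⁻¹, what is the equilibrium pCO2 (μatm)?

pCO2 = 1710 μatm

α₀ = 1 / (1 + K1/[H⁺] + K1K2/[H⁺]²) = 1 / (1 + 10^+1.56 + 10^+0.11)
   = 1 / (1 + 36.308 + 1.2882) = 1/38.596 = 0.02591
[CO2*] = α₀ × DIC = 0.02591 × 2.18 = 0.05648 mmol/kg
pCO2 = [CO2*]/KH = 5.648×10^-5 / 3.311×10^-2 = 1710 μatm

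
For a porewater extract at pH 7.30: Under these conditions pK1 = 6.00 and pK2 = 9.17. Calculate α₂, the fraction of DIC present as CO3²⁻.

α₂ = 0.0127

α₂ = 1 / (1 + [H⁺]/K2 + [H⁺]²/(K1K2)) = 1 / (1 + 10^+1.87 + 10^+0.57)
   = 1 / (1 + 74.131 + 3.7154) = 1/78.846 = 0.01268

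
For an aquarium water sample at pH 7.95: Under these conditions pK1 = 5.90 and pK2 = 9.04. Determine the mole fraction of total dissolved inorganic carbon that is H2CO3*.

α₀ = 0.00818

α₀ = 1 / (1 + K1/[H⁺] + K1K2/[H⁺]²) = 1 / (1 + 10^+2.05 + 10^+0.96)
   = 1 / (1 + 112.20 + 9.1201) = 1/122.32 = 0.008175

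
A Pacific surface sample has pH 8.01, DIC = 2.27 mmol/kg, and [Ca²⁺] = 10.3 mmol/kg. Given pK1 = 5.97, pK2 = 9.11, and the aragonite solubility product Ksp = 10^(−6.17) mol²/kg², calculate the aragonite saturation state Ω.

α₂ = 1 / (1 + [H⁺]/K2 + [H⁺]²/(K1K2)) = 1 / (1 + 10^+1.10 + 10^-0.94)
   = 1 / (1 + 12.589 + 0.11482) = 1/13.704 = 0.07297
[CO3²⁻] = α₂ × DIC = 0.07297 × 2.27 = 0.1656 mmol/kg
Ksp = 10^(−6.17) = 6.761×10^-7
Ω = [Ca²⁺][CO3²⁻]/Ksp = (10.3×10^-3)(1.656×10^-4) / 6.761×10^-7 = 2.52

Ω = 2.52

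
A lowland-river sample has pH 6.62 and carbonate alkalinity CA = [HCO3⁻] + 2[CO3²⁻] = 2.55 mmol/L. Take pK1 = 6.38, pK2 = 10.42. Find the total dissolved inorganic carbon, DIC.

DIC = 4.02 mmol/L

CA = [HCO3⁻] + 2[CO3²⁻] = (α₁ + 2α₂)·DIC
At pH 6.62: [H⁺]/K1 = 10^-0.24 = 0.57544, K2/[H⁺] = 10^-3.80 = 0.00015849
α₁ = 1/(1 + 0.57544 + 0.00015849) = 1/1.5756 = 0.6347; α₂ = α₁·K2/[H⁺] = 0.0001006
α₁ + 2α₂ = 0.6349
DIC = CA / (α₁ + 2α₂) = 2.55 / 0.6349 = 4.02 mmol/L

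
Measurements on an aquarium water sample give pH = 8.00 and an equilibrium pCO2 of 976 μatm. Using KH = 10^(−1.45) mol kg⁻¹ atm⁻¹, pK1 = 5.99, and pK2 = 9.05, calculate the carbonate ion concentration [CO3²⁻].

[CO2*] = KH · pCO2 = 10^(−1.45) × 976×10^-6 = 3.463×10^-5 mol/kg
α₀ = 1/(1 + K1/[H⁺] + K1K2/[H⁺]²) = 1/(1 + 10^+2.01 + 10^+0.96) = 0.008893
DIC = [CO2*]/α₀ = 3.463×10^-5 / 0.008893 = 3.894 mmol/kg
[CO3²⁻] = α₂·DIC; α₂ = 0.08110, so [CO3²⁻] = 0.08110 × 3.894 = 0.316 mmol/kg

[CO3²⁻] = 0.316 mmol/kg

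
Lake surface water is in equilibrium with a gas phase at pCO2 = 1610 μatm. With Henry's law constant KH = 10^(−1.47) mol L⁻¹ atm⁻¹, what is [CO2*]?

KH = 10^(−1.47) = 3.388×10^-2 mol L⁻¹ atm⁻¹
[CO2*] = KH · pCO2 = 3.388×10^-2 × 1610×10^-6 atm = 5.46×10^-5 mol/L

[CO2*] = 54.6 μmol/L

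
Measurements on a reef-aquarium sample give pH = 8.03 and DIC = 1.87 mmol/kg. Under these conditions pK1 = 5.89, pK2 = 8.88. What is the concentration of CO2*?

[CO2*] = 11.8 μmol/kg

α₀ = 1 / (1 + K1/[H⁺] + K1K2/[H⁺]²) = 1 / (1 + 10^+2.14 + 10^+1.29)
   = 1 / (1 + 138.04 + 19.498) = 1/158.54 = 0.006308
[CO2*] = α₀ × DIC = 0.006308 × 1.87 = 0.0118 mmol/kg = 11.8 μmol/kg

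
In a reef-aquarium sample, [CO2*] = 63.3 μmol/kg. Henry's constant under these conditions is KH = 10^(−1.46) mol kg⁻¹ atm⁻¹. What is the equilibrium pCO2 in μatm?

KH = 10^(−1.46) = 3.467×10^-2 mol kg⁻¹ atm⁻¹
pCO2 = [CO2*]/KH = 63.3×10^-6 / 3.467×10^-2 = 1.83×10^-3 atm = 1830 μatm

pCO2 = 1830 μatm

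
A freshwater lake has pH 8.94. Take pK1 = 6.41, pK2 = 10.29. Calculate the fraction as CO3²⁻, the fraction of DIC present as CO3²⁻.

α₂ = 0.0426

α₂ = 1 / (1 + [H⁺]/K2 + [H⁺]²/(K1K2)) = 1 / (1 + 10^+1.35 + 10^-1.18)
   = 1 / (1 + 22.387 + 0.066069) = 1/23.453 = 0.04264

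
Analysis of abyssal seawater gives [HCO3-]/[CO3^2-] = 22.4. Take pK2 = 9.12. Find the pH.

pH = 7.77

From K2 = [H⁺][CO3^2-]/[HCO3-]:  pH = pK2 − log₁₀([HCO3-]/[CO3^2-])
log₁₀(22.4) = +1.350
pH = 9.12 − (+1.350) = 7.77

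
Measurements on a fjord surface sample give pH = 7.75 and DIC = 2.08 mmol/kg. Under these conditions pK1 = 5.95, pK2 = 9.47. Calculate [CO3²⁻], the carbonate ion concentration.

α₂ = 1 / (1 + [H⁺]/K2 + [H⁺]²/(K1K2)) = 1 / (1 + 10^+1.72 + 10^-0.08)
   = 1 / (1 + 52.481 + 0.83176) = 1/54.313 = 0.01841
[CO3²⁻] = α₂ × DIC = 0.01841 × 2.08 = 0.0383 mmol/kg

[CO3²⁻] = 0.0383 mmol/kg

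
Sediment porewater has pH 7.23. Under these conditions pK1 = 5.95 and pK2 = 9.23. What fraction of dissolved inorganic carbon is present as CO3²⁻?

α₂ = 1 / (1 + [H⁺]/K2 + [H⁺]²/(K1K2)) = 1 / (1 + 10^+2.00 + 10^+0.72)
   = 1 / (1 + 100.00 + 5.2481) = 1/106.25 = 0.009412

α₂ = 0.00941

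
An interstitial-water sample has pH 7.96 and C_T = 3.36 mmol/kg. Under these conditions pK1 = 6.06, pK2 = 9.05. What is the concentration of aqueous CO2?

α₀ = 1 / (1 + K1/[H⁺] + K1K2/[H⁺]²) = 1 / (1 + 10^+1.90 + 10^+0.81)
   = 1 / (1 + 79.433 + 6.4565) = 1/86.889 = 0.01151
[CO2*] = α₀ × DIC = 0.01151 × 3.36 = 0.0387 mmol/kg

[CO2*] = 0.0387 mmol/kg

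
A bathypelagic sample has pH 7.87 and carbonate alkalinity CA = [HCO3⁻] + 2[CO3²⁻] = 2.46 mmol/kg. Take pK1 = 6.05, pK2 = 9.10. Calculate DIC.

DIC = 2.36 mmol/kg

CA = [HCO3⁻] + 2[CO3²⁻] = (α₁ + 2α₂)·DIC
At pH 7.87: [H⁺]/K1 = 10^-1.82 = 0.015136, K2/[H⁺] = 10^-1.23 = 0.058884
α₁ = 1/(1 + 0.015136 + 0.058884) = 1/1.0740 = 0.9311; α₂ = α₁·K2/[H⁺] = 0.05483
α₁ + 2α₂ = 1.0407
DIC = CA / (α₁ + 2α₂) = 2.46 / 1.0407 = 2.36 mmol/kg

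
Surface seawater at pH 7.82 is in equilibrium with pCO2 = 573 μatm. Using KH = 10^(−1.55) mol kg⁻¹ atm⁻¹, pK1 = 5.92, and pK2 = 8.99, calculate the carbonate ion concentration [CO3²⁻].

[CO3²⁻] = 0.0867 mmol/kg

[CO2*] = KH · pCO2 = 10^(−1.55) × 573×10^-6 = 1.615×10^-5 mol/kg
α₀ = 1/(1 + K1/[H⁺] + K1K2/[H⁺]²) = 1/(1 + 10^+1.90 + 10^+0.73) = 0.01165
DIC = [CO2*]/α₀ = 1.615×10^-5 / 0.01165 = 1.386 mmol/kg
[CO3²⁻] = α₂·DIC; α₂ = 0.06259, so [CO3²⁻] = 0.06259 × 1.386 = 0.0867 mmol/kg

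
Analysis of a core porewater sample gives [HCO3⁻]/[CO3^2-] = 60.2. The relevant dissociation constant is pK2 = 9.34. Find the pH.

pH = 7.56

From K2 = [H⁺][CO3^2-]/[HCO3⁻]:  pH = pK2 − log₁₀([HCO3⁻]/[CO3^2-])
log₁₀(60.2) = +1.780
pH = 9.34 − (+1.780) = 7.56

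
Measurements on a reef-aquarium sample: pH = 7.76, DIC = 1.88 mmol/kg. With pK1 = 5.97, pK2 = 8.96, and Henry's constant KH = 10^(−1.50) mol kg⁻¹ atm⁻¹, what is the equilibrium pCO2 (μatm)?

pCO2 = 893 μatm

α₀ = 1 / (1 + K1/[H⁺] + K1K2/[H⁺]²) = 1 / (1 + 10^+1.79 + 10^+0.59)
   = 1 / (1 + 61.660 + 3.8905) = 1/66.550 = 0.01503
[CO2*] = α₀ × DIC = 0.01503 × 1.88 = 0.02825 mmol/kg
pCO2 = [CO2*]/KH = 2.825×10^-5 / 3.162×10^-2 = 893 μatm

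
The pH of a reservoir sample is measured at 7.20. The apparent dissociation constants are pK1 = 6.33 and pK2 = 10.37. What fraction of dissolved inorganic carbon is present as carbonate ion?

α₂ = 1 / (1 + [H⁺]/K2 + [H⁺]²/(K1K2)) = 1 / (1 + 10^+3.17 + 10^+2.30)
   = 1 / (1 + 1479.1 + 199.53) = 1/1679.6 = 0.0005954

α₂ = 0.000595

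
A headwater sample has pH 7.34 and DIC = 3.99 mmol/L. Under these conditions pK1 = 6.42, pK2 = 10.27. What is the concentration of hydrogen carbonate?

[HCO3⁻] = 3.56 mmol/L

α₁ = 1 / (1 + [H⁺]/K1 + K2/[H⁺]) = 1 / (1 + 10^-0.92 + 10^-2.93)
   = 1 / (1 + 0.12023 + 0.0011749) = 1/1.1214 = 0.8917
[HCO3⁻] = α₁ × DIC = 0.8917 × 3.99 = 3.56 mmol/L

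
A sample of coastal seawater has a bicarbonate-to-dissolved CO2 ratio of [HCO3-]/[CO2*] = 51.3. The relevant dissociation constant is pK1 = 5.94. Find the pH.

From K1 = [H⁺][HCO3-]/[CO2*]:  pH = pK1 + log₁₀([HCO3-]/[CO2*])
log₁₀(51.3) = +1.710
pH = 5.94 + (+1.710) = 7.65

pH = 7.65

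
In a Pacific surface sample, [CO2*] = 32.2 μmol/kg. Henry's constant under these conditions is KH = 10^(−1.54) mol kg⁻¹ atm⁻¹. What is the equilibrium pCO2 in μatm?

pCO2 = 1120 μatm

KH = 10^(−1.54) = 2.884×10^-2 mol kg⁻¹ atm⁻¹
pCO2 = [CO2*]/KH = 32.2×10^-6 / 2.884×10^-2 = 1.12×10^-3 atm = 1120 μatm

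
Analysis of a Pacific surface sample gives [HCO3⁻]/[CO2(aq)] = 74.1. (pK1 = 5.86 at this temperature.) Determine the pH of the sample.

From K1 = [H⁺][HCO3⁻]/[CO2(aq)]:  pH = pK1 + log₁₀([HCO3⁻]/[CO2(aq)])
log₁₀(74.1) = +1.870
pH = 5.86 + (+1.870) = 7.73

pH = 7.73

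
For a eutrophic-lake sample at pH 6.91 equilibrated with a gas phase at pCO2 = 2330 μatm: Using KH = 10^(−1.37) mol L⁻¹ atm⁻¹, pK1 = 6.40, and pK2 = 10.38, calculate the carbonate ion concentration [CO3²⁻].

[CO2*] = KH · pCO2 = 10^(−1.37) × 2330×10^-6 = 9.939×10^-5 mol/L
α₀ = 1/(1 + K1/[H⁺] + K1K2/[H⁺]²) = 1/(1 + 10^+0.51 + 10^-2.96) = 0.2360
DIC = [CO2*]/α₀ = 9.939×10^-5 / 0.2360 = 0.4211 mmol/L
[CO3²⁻] = α₂·DIC; α₂ = 0.0002588, so [CO3²⁻] = 0.0002588 × 0.4211 = 0.000109 mmol/L = 0.109 μmol/L

[CO3²⁻] = 0.109 μmol/L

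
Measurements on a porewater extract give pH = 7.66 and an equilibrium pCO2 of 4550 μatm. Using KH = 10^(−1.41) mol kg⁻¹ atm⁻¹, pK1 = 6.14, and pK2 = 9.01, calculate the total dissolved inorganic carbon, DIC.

[CO2*] = KH · pCO2 = 10^(−1.41) × 4550×10^-6 = 1.770×10^-4 mol/kg
α₀ = 1/(1 + K1/[H⁺] + K1K2/[H⁺]²) = 1/(1 + 10^+1.52 + 10^+0.17) = 0.02810
DIC = [CO2*]/α₀ = 1.770×10^-4 / 0.02810 = 6.30 mmol/kg

DIC = 6.30 mmol/kg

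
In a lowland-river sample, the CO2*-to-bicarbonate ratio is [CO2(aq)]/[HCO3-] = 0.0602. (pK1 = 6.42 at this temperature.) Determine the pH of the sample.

From K1 = [H⁺][HCO3-]/[CO2(aq)]:  pH = pK1 − log₁₀([CO2(aq)]/[HCO3-])
log₁₀(0.0602) = -1.220
pH = 6.42 − (-1.220) = 7.64

pH = 7.64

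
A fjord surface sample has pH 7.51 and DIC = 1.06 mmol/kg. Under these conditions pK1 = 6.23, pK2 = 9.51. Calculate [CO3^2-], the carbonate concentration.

α₂ = 1 / (1 + [H⁺]/K2 + [H⁺]²/(K1K2)) = 1 / (1 + 10^+2.00 + 10^+0.72)
   = 1 / (1 + 100.00 + 5.2481) = 1/106.25 = 0.009412
[CO3²⁻] = α₂ × DIC = 0.009412 × 1.06 = 0.00998 mmol/kg = 9.98 μmol/kg

[CO3²⁻] = 9.98 μmol/kg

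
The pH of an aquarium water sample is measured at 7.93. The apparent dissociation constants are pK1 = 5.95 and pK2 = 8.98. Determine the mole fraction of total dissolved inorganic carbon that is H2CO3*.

α₀ = 0.00952

α₀ = 1 / (1 + K1/[H⁺] + K1K2/[H⁺]²) = 1 / (1 + 10^+1.98 + 10^+0.93)
   = 1 / (1 + 95.499 + 8.5114) = 1/105.01 = 0.009523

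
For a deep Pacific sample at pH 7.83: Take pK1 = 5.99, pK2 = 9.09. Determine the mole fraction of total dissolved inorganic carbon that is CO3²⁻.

α₂ = 1 / (1 + [H⁺]/K2 + [H⁺]²/(K1K2)) = 1 / (1 + 10^+1.26 + 10^-0.58)
   = 1 / (1 + 18.197 + 0.26303) = 1/19.460 = 0.05139

α₂ = 0.0514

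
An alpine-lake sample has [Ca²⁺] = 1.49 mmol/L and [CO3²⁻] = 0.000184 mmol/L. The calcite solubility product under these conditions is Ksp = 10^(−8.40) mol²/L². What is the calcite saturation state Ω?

Ksp = 10^(−8.40) = 3.981×10^-9
Ω = [Ca²⁺][CO3²⁻]/Ksp = (1.49×10^-3)(0.000184×10^-3) / 3.981×10^-9 = 0.0689

Ω = 0.0689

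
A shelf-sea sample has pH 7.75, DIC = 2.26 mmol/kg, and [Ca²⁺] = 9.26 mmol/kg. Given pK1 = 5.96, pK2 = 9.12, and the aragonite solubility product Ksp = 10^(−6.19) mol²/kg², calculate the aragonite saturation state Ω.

Ω = 1.31

α₂ = 1 / (1 + [H⁺]/K2 + [H⁺]²/(K1K2)) = 1 / (1 + 10^+1.37 + 10^-0.42)
   = 1 / (1 + 23.442 + 0.38019) = 1/24.822 = 0.04029
[CO3²⁻] = α₂ × DIC = 0.04029 × 2.26 = 0.09105 mmol/kg
Ksp = 10^(−6.19) = 6.457×10^-7
Ω = [Ca²⁺][CO3²⁻]/Ksp = (9.26×10^-3)(9.105×10^-5) / 6.457×10^-7 = 1.31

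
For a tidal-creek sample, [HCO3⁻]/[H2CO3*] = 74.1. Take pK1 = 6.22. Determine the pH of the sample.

pH = 8.09

From K1 = [H⁺][HCO3⁻]/[H2CO3*]:  pH = pK1 + log₁₀([HCO3⁻]/[H2CO3*])
log₁₀(74.1) = +1.870
pH = 6.22 + (+1.870) = 8.09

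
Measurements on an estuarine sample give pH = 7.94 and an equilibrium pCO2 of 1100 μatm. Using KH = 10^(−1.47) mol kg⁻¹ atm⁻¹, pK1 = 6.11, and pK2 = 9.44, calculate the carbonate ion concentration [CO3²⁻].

[CO2*] = KH · pCO2 = 10^(−1.47) × 1100×10^-6 = 3.727×10^-5 mol/kg
α₀ = 1/(1 + K1/[H⁺] + K1K2/[H⁺]²) = 1/(1 + 10^+1.83 + 10^+0.33) = 0.01414
DIC = [CO2*]/α₀ = 3.727×10^-5 / 0.01414 = 2.637 mmol/kg
[CO3²⁻] = α₂·DIC; α₂ = 0.03022, so [CO3²⁻] = 0.03022 × 2.637 = 0.0797 mmol/kg

[CO3²⁻] = 0.0797 mmol/kg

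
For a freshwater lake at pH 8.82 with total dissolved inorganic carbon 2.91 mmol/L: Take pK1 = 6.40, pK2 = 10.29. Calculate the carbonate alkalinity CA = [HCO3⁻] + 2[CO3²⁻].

CA = [HCO3⁻] + 2[CO3²⁻] = (α₁ + 2α₂)·DIC
At pH 8.82: [H⁺]/K1 = 10^-2.42 = 0.0038019, K2/[H⁺] = 10^-1.47 = 0.033884
α₁ = 1/(1 + 0.0038019 + 0.033884) = 1/1.0377 = 0.9637; α₂ = α₁·K2/[H⁺] = 0.03265
α₁ + 2α₂ = 1.0290
CA = 1.0290 × 2.91 = 2.99 mmol/L

CA = 2.99 mmol/L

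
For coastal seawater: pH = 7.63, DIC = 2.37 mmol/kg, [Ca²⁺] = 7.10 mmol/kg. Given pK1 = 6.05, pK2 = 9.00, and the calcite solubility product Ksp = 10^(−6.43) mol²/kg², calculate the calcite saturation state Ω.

Ω = 1.81

α₂ = 1 / (1 + [H⁺]/K2 + [H⁺]²/(K1K2)) = 1 / (1 + 10^+1.37 + 10^-0.21)
   = 1 / (1 + 23.442 + 0.61660) = 1/25.059 = 0.03991
[CO3²⁻] = α₂ × DIC = 0.03991 × 2.37 = 0.09458 mmol/kg
Ksp = 10^(−6.43) = 3.715×10^-7
Ω = [Ca²⁺][CO3²⁻]/Ksp = (7.10×10^-3)(9.458×10^-5) / 3.715×10^-7 = 1.81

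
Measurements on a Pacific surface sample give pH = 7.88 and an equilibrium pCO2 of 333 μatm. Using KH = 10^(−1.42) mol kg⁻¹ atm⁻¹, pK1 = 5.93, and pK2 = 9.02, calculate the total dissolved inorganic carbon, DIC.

DIC = 1.22 mmol/kg

[CO2*] = KH · pCO2 = 10^(−1.42) × 333×10^-6 = 1.266×10^-5 mol/kg
α₀ = 1/(1 + K1/[H⁺] + K1K2/[H⁺]²) = 1/(1 + 10^+1.95 + 10^+0.81) = 0.01035
DIC = [CO2*]/α₀ = 1.266×10^-5 / 0.01035 = 1.22 mmol/kg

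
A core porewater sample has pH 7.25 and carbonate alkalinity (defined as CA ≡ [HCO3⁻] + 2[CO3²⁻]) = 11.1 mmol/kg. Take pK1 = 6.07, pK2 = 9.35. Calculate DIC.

CA = [HCO3⁻] + 2[CO3²⁻] = (α₁ + 2α₂)·DIC
At pH 7.25: [H⁺]/K1 = 10^-1.18 = 0.066069, K2/[H⁺] = 10^-2.10 = 0.0079433
α₁ = 1/(1 + 0.066069 + 0.0079433) = 1/1.0740 = 0.9311; α₂ = α₁·K2/[H⁺] = 0.007396
α₁ + 2α₂ = 0.9459
DIC = CA / (α₁ + 2α₂) = 11.1 / 0.9459 = 11.7 mmol/kg

DIC = 11.7 mmol/kg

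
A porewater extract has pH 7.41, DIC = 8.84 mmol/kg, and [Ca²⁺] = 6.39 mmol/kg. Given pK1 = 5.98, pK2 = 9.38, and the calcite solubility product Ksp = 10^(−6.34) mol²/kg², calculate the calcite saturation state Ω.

α₂ = 1 / (1 + [H⁺]/K2 + [H⁺]²/(K1K2)) = 1 / (1 + 10^+1.97 + 10^+0.54)
   = 1 / (1 + 93.325 + 3.4674) = 1/97.793 = 0.01023
[CO3²⁻] = α₂ × DIC = 0.01023 × 8.84 = 0.09040 mmol/kg
Ksp = 10^(−6.34) = 4.571×10^-7
Ω = [Ca²⁺][CO3²⁻]/Ksp = (6.39×10^-3)(9.040×10^-5) / 4.571×10^-7 = 1.26

Ω = 1.26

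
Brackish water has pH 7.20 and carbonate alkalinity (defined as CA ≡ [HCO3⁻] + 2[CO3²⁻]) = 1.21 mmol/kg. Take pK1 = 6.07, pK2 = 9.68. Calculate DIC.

DIC = 1.30 mmol/kg

CA = [HCO3⁻] + 2[CO3²⁻] = (α₁ + 2α₂)·DIC
At pH 7.20: [H⁺]/K1 = 10^-1.13 = 0.074131, K2/[H⁺] = 10^-2.48 = 0.0033113
α₁ = 1/(1 + 0.074131 + 0.0033113) = 1/1.0774 = 0.9281; α₂ = α₁·K2/[H⁺] = 0.003073
α₁ + 2α₂ = 0.9343
DIC = CA / (α₁ + 2α₂) = 1.21 / 0.9343 = 1.30 mmol/kg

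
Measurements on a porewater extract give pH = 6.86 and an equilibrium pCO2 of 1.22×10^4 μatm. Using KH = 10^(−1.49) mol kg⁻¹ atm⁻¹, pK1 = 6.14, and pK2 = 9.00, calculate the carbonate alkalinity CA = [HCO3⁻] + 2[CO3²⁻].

CA = 2.10 mmol/kg

[CO2*] = KH · pCO2 = 10^(−1.49) × 1.22×10^4×10^-6 = 3.948×10^-4 mol/kg
α₀ = 1/(1 + K1/[H⁺] + K1K2/[H⁺]²) = 1/(1 + 10^+0.72 + 10^-1.42) = 0.1591
DIC = [CO2*]/α₀ = 3.948×10^-4 / 0.1591 = 2.482 mmol/kg
CA = (α₁ + 2α₂)·DIC = (0.8349 + 2×0.006048) × 2.482 = 2.10 mmol/kg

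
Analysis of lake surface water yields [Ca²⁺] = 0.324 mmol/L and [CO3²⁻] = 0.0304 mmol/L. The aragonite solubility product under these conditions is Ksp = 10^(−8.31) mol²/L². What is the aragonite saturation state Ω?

Ω = 2.01

Ksp = 10^(−8.31) = 4.898×10^-9
Ω = [Ca²⁺][CO3²⁻]/Ksp = (0.324×10^-3)(0.0304×10^-3) / 4.898×10^-9 = 2.01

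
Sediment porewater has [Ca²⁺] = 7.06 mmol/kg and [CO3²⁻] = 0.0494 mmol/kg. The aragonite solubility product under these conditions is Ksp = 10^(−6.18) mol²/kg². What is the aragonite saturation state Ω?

Ksp = 10^(−6.18) = 6.607×10^-7
Ω = [Ca²⁺][CO3²⁻]/Ksp = (7.06×10^-3)(0.0494×10^-3) / 6.607×10^-7 = 0.528

Ω = 0.528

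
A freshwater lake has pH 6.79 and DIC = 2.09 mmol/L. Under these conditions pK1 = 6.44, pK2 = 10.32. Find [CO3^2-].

[CO3²⁻] = 0.426 μmol/L

α₂ = 1 / (1 + [H⁺]/K2 + [H⁺]²/(K1K2)) = 1 / (1 + 10^+3.53 + 10^+3.18)
   = 1 / (1 + 3388.4 + 1513.6) = 1/4903.0 = 0.0002040
[CO3²⁻] = α₂ × DIC = 0.0002040 × 2.09 = 0.000426 mmol/L = 0.426 μmol/L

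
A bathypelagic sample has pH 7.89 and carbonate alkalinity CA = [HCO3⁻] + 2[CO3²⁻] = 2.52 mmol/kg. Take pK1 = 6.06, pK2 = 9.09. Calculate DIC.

DIC = 2.41 mmol/kg

CA = [HCO3⁻] + 2[CO3²⁻] = (α₁ + 2α₂)·DIC
At pH 7.89: [H⁺]/K1 = 10^-1.83 = 0.014791, K2/[H⁺] = 10^-1.20 = 0.063096
α₁ = 1/(1 + 0.014791 + 0.063096) = 1/1.0779 = 0.9277; α₂ = α₁·K2/[H⁺] = 0.05854
α₁ + 2α₂ = 1.0448
DIC = CA / (α₁ + 2α₂) = 2.52 / 1.0448 = 2.41 mmol/kg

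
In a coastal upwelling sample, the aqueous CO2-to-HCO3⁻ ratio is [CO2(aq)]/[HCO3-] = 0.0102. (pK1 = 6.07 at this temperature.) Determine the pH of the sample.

From K1 = [H⁺][HCO3-]/[CO2(aq)]:  pH = pK1 − log₁₀([CO2(aq)]/[HCO3-])
log₁₀(0.0102) = -1.991
pH = 6.07 − (-1.991) = 8.06

pH = 8.06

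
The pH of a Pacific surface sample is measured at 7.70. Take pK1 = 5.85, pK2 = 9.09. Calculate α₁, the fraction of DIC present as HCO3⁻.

α₁ = 1 / (1 + [H⁺]/K1 + K2/[H⁺]) = 1 / (1 + 10^-1.85 + 10^-1.39)
   = 1 / (1 + 0.014125 + 0.040738) = 1/1.0549 = 0.9480

α₁ = 0.948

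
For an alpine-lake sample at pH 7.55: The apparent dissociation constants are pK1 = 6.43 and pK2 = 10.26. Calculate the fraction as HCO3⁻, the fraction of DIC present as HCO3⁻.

α₁ = 0.928

α₁ = 1 / (1 + [H⁺]/K1 + K2/[H⁺]) = 1 / (1 + 10^-1.12 + 10^-2.71)
   = 1 / (1 + 0.075858 + 0.0019498) = 1/1.0778 = 0.9278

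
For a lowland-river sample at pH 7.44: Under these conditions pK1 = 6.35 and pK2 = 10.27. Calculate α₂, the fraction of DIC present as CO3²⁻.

α₂ = 1 / (1 + [H⁺]/K2 + [H⁺]²/(K1K2)) = 1 / (1 + 10^+2.83 + 10^+1.74)
   = 1 / (1 + 676.08 + 54.954) = 1/732.04 = 0.001366

α₂ = 0.00137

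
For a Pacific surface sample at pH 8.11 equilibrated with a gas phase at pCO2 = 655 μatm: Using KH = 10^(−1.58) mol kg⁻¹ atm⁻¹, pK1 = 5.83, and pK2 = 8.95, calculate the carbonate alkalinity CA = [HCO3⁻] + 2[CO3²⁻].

[CO2*] = KH · pCO2 = 10^(−1.58) × 655×10^-6 = 1.723×10^-5 mol/kg
α₀ = 1/(1 + K1/[H⁺] + K1K2/[H⁺]²) = 1/(1 + 10^+2.28 + 10^+1.44) = 0.004564
DIC = [CO2*]/α₀ = 1.723×10^-5 / 0.004564 = 3.775 mmol/kg
CA = (α₁ + 2α₂)·DIC = (0.8697 + 2×0.1257) × 3.775 = 4.23 mmol/kg

CA = 4.23 mmol/kg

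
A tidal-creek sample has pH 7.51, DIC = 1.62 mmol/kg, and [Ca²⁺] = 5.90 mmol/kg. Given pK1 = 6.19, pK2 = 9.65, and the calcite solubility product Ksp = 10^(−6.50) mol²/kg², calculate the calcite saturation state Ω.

Ω = 0.208

α₂ = 1 / (1 + [H⁺]/K2 + [H⁺]²/(K1K2)) = 1 / (1 + 10^+2.14 + 10^+0.82)
   = 1 / (1 + 138.04 + 6.6069) = 1/145.65 = 0.006866
[CO3²⁻] = α₂ × DIC = 0.006866 × 1.62 = 0.01112 mmol/kg = 11.12 μmol/kg
Ksp = 10^(−6.50) = 3.162×10^-7
Ω = [Ca²⁺][CO3²⁻]/Ksp = (5.90×10^-3)(1.112×10^-5) / 3.162×10^-7 = 0.208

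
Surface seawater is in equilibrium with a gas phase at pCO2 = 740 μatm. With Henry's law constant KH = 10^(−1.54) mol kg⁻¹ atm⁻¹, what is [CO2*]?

KH = 10^(−1.54) = 2.884×10^-2 mol kg⁻¹ atm⁻¹
[CO2*] = KH · pCO2 = 2.884×10^-2 × 740×10^-6 atm = 2.13×10^-5 mol/kg

[CO2*] = 21.3 μmol/kg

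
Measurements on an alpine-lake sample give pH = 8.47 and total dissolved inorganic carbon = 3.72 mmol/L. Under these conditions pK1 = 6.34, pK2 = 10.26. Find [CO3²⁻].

α₂ = 1 / (1 + [H⁺]/K2 + [H⁺]²/(K1K2)) = 1 / (1 + 10^+1.79 + 10^-0.34)
   = 1 / (1 + 61.660 + 0.45709) = 1/63.117 = 0.01584
[CO3²⁻] = α₂ × DIC = 0.01584 × 3.72 = 0.0589 mmol/L

[CO3²⁻] = 0.0589 mmol/L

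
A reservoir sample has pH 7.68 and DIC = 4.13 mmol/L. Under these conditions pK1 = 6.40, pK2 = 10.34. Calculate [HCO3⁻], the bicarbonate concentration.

[HCO3⁻] = 3.92 mmol/L

α₁ = 1 / (1 + [H⁺]/K1 + K2/[H⁺]) = 1 / (1 + 10^-1.28 + 10^-2.66)
   = 1 / (1 + 0.052481 + 0.0021878) = 1/1.0547 = 0.9482
[HCO3⁻] = α₁ × DIC = 0.9482 × 4.13 = 3.92 mmol/L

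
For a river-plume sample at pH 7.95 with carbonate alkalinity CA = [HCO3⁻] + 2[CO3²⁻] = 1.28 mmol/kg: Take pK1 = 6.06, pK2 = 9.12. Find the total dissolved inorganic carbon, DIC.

DIC = 1.22 mmol/kg

CA = [HCO3⁻] + 2[CO3²⁻] = (α₁ + 2α₂)·DIC
At pH 7.95: [H⁺]/K1 = 10^-1.89 = 0.012882, K2/[H⁺] = 10^-1.17 = 0.067608
α₁ = 1/(1 + 0.012882 + 0.067608) = 1/1.0805 = 0.9255; α₂ = α₁·K2/[H⁺] = 0.06257
α₁ + 2α₂ = 1.0506
DIC = CA / (α₁ + 2α₂) = 1.28 / 1.0506 = 1.22 mmol/kg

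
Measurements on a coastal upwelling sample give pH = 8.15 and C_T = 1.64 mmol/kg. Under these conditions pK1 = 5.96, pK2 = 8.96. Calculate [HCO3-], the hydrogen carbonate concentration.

[HCO3⁻] = 1.41 mmol/kg

α₁ = 1 / (1 + [H⁺]/K1 + K2/[H⁺]) = 1 / (1 + 10^-2.19 + 10^-0.81)
   = 1 / (1 + 0.0064565 + 0.15488) = 1/1.1613 = 0.8611
[HCO3⁻] = α₁ × DIC = 0.8611 × 1.64 = 1.41 mmol/kg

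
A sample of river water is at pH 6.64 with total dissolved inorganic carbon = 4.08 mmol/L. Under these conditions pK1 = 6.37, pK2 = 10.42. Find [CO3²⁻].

[CO3²⁻] = 0.440 μmol/L

α₂ = 1 / (1 + [H⁺]/K2 + [H⁺]²/(K1K2)) = 1 / (1 + 10^+3.78 + 10^+3.51)
   = 1 / (1 + 6025.6 + 3235.9) = 1/9262.5 = 0.0001080
[CO3²⁻] = α₂ × DIC = 0.0001080 × 4.08 = 0.000440 mmol/L = 0.440 μmol/L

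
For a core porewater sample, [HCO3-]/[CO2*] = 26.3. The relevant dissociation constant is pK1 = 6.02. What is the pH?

pH = 7.44

From K1 = [H⁺][HCO3-]/[CO2*]:  pH = pK1 + log₁₀([HCO3-]/[CO2*])
log₁₀(26.3) = +1.420
pH = 6.02 + (+1.420) = 7.44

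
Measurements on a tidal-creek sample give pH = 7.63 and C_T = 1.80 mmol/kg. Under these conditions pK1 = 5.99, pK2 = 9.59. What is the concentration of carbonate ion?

α₂ = 1 / (1 + [H⁺]/K2 + [H⁺]²/(K1K2)) = 1 / (1 + 10^+1.96 + 10^+0.32)
   = 1 / (1 + 91.201 + 2.0893) = 1/94.290 = 0.01061
[CO3²⁻] = α₂ × DIC = 0.01061 × 1.80 = 0.0191 mmol/kg = 19.1 μmol/kg

[CO3²⁻] = 19.1 μmol/kg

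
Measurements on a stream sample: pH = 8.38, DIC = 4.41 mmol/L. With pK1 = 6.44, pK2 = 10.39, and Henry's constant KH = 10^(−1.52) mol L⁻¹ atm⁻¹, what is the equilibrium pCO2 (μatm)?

pCO2 = 1640 μatm

α₀ = 1 / (1 + K1/[H⁺] + K1K2/[H⁺]²) = 1 / (1 + 10^+1.94 + 10^-0.07)
   = 1 / (1 + 87.096 + 0.85114) = 1/88.947 = 0.01124
[CO2*] = α₀ × DIC = 0.01124 × 4.41 = 0.04958 mmol/L
pCO2 = [CO2*]/KH = 4.958×10^-5 / 3.020×10^-2 = 1640 μatm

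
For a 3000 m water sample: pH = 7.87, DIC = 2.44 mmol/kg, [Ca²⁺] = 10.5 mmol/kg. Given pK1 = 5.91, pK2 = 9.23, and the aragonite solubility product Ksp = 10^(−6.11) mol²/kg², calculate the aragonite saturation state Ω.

Ω = 1.37

α₂ = 1 / (1 + [H⁺]/K2 + [H⁺]²/(K1K2)) = 1 / (1 + 10^+1.36 + 10^-0.60)
   = 1 / (1 + 22.909 + 0.25119) = 1/24.160 = 0.04139
[CO3²⁻] = α₂ × DIC = 0.04139 × 2.44 = 0.1010 mmol/kg
Ksp = 10^(−6.11) = 7.762×10^-7
Ω = [Ca²⁺][CO3²⁻]/Ksp = (10.5×10^-3)(1.010×10^-4) / 7.762×10^-7 = 1.37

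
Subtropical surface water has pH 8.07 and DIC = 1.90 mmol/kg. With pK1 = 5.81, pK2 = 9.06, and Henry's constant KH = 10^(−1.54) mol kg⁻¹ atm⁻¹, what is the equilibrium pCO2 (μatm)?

α₀ = 1 / (1 + K1/[H⁺] + K1K2/[H⁺]²) = 1 / (1 + 10^+2.26 + 10^+1.27)
   = 1 / (1 + 181.97 + 18.621) = 1/201.59 = 0.004961
[CO2*] = α₀ × DIC = 0.004961 × 1.90 = 0.009425 mmol/kg = 9.425 μmol/kg
pCO2 = [CO2*]/KH = 9.425×10^-6 / 2.884×10^-2 = 327 μatm

pCO2 = 327 μatm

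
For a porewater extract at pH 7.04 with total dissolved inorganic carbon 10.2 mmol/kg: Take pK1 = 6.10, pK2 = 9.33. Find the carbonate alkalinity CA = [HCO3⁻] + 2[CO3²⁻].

CA = 9.20 mmol/kg

CA = [HCO3⁻] + 2[CO3²⁻] = (α₁ + 2α₂)·DIC
At pH 7.04: [H⁺]/K1 = 10^-0.94 = 0.11482, K2/[H⁺] = 10^-2.29 = 0.0051286
α₁ = 1/(1 + 0.11482 + 0.0051286) = 1/1.1199 = 0.8929; α₂ = α₁·K2/[H⁺] = 0.004579
α₁ + 2α₂ = 0.9021
CA = 0.9021 × 10.2 = 9.20 mmol/kg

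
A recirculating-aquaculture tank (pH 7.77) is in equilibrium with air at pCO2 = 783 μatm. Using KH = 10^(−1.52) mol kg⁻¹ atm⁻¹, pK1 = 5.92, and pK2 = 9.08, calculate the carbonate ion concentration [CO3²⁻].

[CO2*] = KH · pCO2 = 10^(−1.52) × 783×10^-6 = 2.365×10^-5 mol/kg
α₀ = 1/(1 + K1/[H⁺] + K1K2/[H⁺]²) = 1/(1 + 10^+1.85 + 10^+0.54) = 0.01329
DIC = [CO2*]/α₀ = 2.365×10^-5 / 0.01329 = 1.780 mmol/kg
[CO3²⁻] = α₂·DIC; α₂ = 0.04607, so [CO3²⁻] = 0.04607 × 1.780 = 0.0820 mmol/kg

[CO3²⁻] = 0.0820 mmol/kg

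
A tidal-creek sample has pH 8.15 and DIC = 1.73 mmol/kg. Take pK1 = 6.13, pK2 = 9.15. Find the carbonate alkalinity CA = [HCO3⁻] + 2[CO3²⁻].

CA = [HCO3⁻] + 2[CO3²⁻] = (α₁ + 2α₂)·DIC
At pH 8.15: [H⁺]/K1 = 10^-2.02 = 0.0095499, K2/[H⁺] = 10^-1.00 = 0.10000
α₁ = 1/(1 + 0.0095499 + 0.10000) = 1/1.1095 = 0.9013; α₂ = α₁·K2/[H⁺] = 0.09013
α₁ + 2α₂ = 1.0815
CA = 1.0815 × 1.73 = 1.87 mmol/kg

CA = 1.87 mmol/kg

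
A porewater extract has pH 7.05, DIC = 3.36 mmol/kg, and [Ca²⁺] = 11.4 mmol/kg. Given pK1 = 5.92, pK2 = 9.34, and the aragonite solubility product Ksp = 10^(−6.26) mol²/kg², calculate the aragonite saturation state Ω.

α₂ = 1 / (1 + [H⁺]/K2 + [H⁺]²/(K1K2)) = 1 / (1 + 10^+2.29 + 10^+1.16)
   = 1 / (1 + 194.98 + 14.454) = 1/210.44 = 0.004752
[CO3²⁻] = α₂ × DIC = 0.004752 × 3.36 = 0.01597 mmol/kg = 15.97 μmol/kg
Ksp = 10^(−6.26) = 5.495×10^-7
Ω = [Ca²⁺][CO3²⁻]/Ksp = (11.4×10^-3)(1.597×10^-5) / 5.495×10^-7 = 0.331

Ω = 0.331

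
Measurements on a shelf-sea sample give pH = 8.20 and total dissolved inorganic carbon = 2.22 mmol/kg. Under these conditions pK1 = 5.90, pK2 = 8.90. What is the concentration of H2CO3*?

α₀ = 1 / (1 + K1/[H⁺] + K1K2/[H⁺]²) = 1 / (1 + 10^+2.30 + 10^+1.60)
   = 1 / (1 + 199.53 + 39.811) = 1/240.34 = 0.004161
[CO2*] = α₀ × DIC = 0.004161 × 2.22 = 0.00924 mmol/kg = 9.24 μmol/kg

[CO2*] = 9.24 μmol/kg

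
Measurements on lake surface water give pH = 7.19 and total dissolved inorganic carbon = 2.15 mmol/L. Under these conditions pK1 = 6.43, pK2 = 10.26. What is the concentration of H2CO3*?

α₀ = 1 / (1 + K1/[H⁺] + K1K2/[H⁺]²) = 1 / (1 + 10^+0.76 + 10^-2.31)
   = 1 / (1 + 5.7544 + 0.0048978) = 1/6.7593 = 0.1479
[CO2*] = α₀ × DIC = 0.1479 × 2.15 = 0.318 mmol/L

[CO2*] = 0.318 mmol/L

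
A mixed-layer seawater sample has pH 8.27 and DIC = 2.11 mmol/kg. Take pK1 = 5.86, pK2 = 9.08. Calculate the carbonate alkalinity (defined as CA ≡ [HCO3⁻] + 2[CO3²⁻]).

CA = 2.38 mmol/kg

CA = [HCO3⁻] + 2[CO3²⁻] = (α₁ + 2α₂)·DIC
At pH 8.27: [H⁺]/K1 = 10^-2.41 = 0.0038905, K2/[H⁺] = 10^-0.81 = 0.15488
α₁ = 1/(1 + 0.0038905 + 0.15488) = 1/1.1588 = 0.8630; α₂ = α₁·K2/[H⁺] = 0.1337
α₁ + 2α₂ = 1.1303
CA = 1.1303 × 2.11 = 2.38 mmol/kg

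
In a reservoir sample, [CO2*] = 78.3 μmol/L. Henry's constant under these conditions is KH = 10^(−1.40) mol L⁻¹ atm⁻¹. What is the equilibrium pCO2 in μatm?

KH = 10^(−1.40) = 3.981×10^-2 mol L⁻¹ atm⁻¹
pCO2 = [CO2*]/KH = 78.3×10^-6 / 3.981×10^-2 = 1.97×10^-3 atm = 1970 μatm

pCO2 = 1970 μatm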